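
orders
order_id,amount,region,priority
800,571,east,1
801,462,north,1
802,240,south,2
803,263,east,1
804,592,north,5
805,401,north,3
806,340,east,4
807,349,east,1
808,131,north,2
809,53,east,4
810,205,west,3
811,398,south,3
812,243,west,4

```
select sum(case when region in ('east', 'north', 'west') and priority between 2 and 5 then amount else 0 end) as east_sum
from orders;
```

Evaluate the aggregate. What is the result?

1965

order_id=800: ✗
order_id=801: ✗
order_id=802: ✗
order_id=803: ✗
order_id=804: ✓ → 592
order_id=805: ✓ → 401
order_id=806: ✓ → 340
order_id=807: ✗
order_id=808: ✓ → 131
order_id=809: ✓ → 53
order_id=810: ✓ → 205
order_id=811: ✗
order_id=812: ✓ → 243
east_sum = 592 + 401 + 340 + 131 + 53 + 205 + 243 = 1965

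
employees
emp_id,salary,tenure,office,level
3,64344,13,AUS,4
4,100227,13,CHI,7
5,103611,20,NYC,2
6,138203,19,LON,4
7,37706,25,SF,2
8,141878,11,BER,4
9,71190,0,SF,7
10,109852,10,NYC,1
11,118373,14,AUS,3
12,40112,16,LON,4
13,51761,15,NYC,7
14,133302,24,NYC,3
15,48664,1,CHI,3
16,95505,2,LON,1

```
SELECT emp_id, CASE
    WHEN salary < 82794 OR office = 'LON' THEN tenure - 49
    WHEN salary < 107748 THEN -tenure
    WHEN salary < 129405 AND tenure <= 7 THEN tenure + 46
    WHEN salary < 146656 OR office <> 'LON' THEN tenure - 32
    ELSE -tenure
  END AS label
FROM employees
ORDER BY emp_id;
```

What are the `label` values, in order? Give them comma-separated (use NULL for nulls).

emp_id=3: salary < 82794 OR office = 'LON' → -36
emp_id=4: salary < 107748 → -13
emp_id=5: salary < 107748 → -20
emp_id=6: salary < 82794 OR office = 'LON' → -30
emp_id=7: salary < 82794 OR office = 'LON' → -24
emp_id=8: salary < 146656 OR office <> 'LON' → -21
emp_id=9: salary < 82794 OR office = 'LON' → -49
emp_id=10: salary < 146656 OR office <> 'LON' → -22
emp_id=11: salary < 146656 OR office <> 'LON' → -18
emp_id=12: salary < 82794 OR office = 'LON' → -33
emp_id=13: salary < 82794 OR office = 'LON' → -34
emp_id=14: salary < 146656 OR office <> 'LON' → -8
emp_id=15: salary < 82794 OR office = 'LON' → -48
emp_id=16: salary < 82794 OR office = 'LON' → -47

-36, -13, -20, -30, -24, -21, -49, -22, -18, -33, -34, -8, -48, -47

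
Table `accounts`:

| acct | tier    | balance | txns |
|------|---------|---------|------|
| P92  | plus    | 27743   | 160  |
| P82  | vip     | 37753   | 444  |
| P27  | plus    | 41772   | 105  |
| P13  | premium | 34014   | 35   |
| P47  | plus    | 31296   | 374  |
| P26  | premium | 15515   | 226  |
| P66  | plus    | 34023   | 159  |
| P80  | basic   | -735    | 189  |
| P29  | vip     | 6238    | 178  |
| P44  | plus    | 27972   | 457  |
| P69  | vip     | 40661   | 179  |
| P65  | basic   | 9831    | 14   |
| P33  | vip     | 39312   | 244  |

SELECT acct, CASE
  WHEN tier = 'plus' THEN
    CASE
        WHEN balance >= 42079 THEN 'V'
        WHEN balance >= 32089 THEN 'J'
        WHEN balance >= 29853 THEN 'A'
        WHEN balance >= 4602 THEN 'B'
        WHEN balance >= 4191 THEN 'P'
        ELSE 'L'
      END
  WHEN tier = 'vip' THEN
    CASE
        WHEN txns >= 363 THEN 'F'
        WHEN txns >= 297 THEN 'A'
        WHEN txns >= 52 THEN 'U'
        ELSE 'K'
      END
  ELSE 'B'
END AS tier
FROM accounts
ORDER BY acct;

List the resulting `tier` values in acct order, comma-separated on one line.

acct=P13: tier='premium' → outer ELSE → B
acct=P26: tier='premium' → outer ELSE → B
acct=P27: tier='plus' → inner[balance >= 32089] → J
acct=P29: tier='vip' → inner[txns >= 52] → U
acct=P33: tier='vip' → inner[txns >= 52] → U
acct=P44: tier='plus' → inner[balance >= 4602] → B
acct=P47: tier='plus' → inner[balance >= 29853] → A
acct=P65: tier='basic' → outer ELSE → B
acct=P66: tier='plus' → inner[balance >= 32089] → J
acct=P69: tier='vip' → inner[txns >= 52] → U
acct=P80: tier='basic' → outer ELSE → B
acct=P82: tier='vip' → inner[txns >= 363] → F
acct=P92: tier='plus' → inner[balance >= 4602] → B

B, B, J, U, U, B, A, B, J, U, B, F, B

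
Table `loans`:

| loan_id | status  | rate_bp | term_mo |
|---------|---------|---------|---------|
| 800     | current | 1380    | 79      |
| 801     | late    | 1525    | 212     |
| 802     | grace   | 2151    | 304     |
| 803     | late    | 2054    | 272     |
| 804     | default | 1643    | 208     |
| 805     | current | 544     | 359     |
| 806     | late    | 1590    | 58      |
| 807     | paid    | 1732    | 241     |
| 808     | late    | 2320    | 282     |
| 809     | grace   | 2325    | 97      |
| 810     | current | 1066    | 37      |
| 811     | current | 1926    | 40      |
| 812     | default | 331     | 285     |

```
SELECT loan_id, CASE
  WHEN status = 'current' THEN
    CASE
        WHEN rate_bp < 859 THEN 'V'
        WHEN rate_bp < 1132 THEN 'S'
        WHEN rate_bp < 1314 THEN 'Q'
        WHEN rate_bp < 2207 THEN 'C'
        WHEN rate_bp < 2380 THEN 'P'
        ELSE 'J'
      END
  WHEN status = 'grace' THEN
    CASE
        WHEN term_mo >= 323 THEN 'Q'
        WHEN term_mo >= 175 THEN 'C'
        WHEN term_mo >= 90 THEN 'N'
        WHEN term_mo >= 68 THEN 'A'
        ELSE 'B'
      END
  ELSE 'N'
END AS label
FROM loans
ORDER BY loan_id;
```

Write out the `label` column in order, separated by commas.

loan_id=800: status='current' → inner[rate_bp < 2207] → C
loan_id=801: status='late' → outer ELSE → N
loan_id=802: status='grace' → inner[term_mo >= 175] → C
loan_id=803: status='late' → outer ELSE → N
loan_id=804: status='default' → outer ELSE → N
loan_id=805: status='current' → inner[rate_bp < 859] → V
loan_id=806: status='late' → outer ELSE → N
loan_id=807: status='paid' → outer ELSE → N
loan_id=808: status='late' → outer ELSE → N
loan_id=809: status='grace' → inner[term_mo >= 90] → N
loan_id=810: status='current' → inner[rate_bp < 1132] → S
loan_id=811: status='current' → inner[rate_bp < 2207] → C
loan_id=812: status='default' → outer ELSE → N

C, N, C, N, N, V, N, N, N, N, S, C, N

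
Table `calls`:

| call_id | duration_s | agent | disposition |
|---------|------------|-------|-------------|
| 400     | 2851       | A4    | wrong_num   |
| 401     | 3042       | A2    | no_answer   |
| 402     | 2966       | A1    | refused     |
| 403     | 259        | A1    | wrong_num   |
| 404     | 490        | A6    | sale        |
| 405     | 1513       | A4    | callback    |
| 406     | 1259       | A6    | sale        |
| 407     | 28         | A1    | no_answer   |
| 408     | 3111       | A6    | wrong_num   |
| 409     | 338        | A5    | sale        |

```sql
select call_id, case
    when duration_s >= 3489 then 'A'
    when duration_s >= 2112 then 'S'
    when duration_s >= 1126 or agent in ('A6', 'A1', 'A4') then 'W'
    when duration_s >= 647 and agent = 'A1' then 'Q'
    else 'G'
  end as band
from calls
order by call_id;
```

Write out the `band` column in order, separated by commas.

call_id=400: duration_s >= 2112 → S
call_id=401: duration_s >= 2112 → S
call_id=402: duration_s >= 2112 → S
call_id=403: duration_s >= 1126 or agent in ('A6', 'A1', 'A4') → W
call_id=404: duration_s >= 1126 or agent in ('A6', 'A1', 'A4') → W
call_id=405: duration_s >= 1126 or agent in ('A6', 'A1', 'A4') → W
call_id=406: duration_s >= 1126 or agent in ('A6', 'A1', 'A4') → W
call_id=407: duration_s >= 1126 or agent in ('A6', 'A1', 'A4') → W
call_id=408: duration_s >= 2112 → S
call_id=409: ELSE → G

S, S, S, W, W, W, W, W, S, G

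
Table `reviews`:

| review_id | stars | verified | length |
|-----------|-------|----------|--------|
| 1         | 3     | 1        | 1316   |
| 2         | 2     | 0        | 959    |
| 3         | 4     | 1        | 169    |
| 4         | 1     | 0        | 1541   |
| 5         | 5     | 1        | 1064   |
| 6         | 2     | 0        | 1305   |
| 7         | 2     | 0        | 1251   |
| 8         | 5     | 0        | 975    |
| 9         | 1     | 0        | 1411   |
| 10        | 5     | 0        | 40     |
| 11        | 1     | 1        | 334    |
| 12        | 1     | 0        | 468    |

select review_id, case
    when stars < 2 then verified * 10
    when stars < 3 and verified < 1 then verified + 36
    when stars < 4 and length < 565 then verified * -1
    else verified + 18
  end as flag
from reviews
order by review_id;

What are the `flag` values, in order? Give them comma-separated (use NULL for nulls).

19, 36, 19, 0, 19, 36, 36, 18, 0, 18, 10, 0

review_id=1: ELSE → 19
review_id=2: stars < 3 and verified < 1 → 36
review_id=3: ELSE → 19
review_id=4: stars < 2 → 0
review_id=5: ELSE → 19
review_id=6: stars < 3 and verified < 1 → 36
review_id=7: stars < 3 and verified < 1 → 36
review_id=8: ELSE → 18
review_id=9: stars < 2 → 0
review_id=10: ELSE → 18
review_id=11: stars < 2 → 10
review_id=12: stars < 2 → 0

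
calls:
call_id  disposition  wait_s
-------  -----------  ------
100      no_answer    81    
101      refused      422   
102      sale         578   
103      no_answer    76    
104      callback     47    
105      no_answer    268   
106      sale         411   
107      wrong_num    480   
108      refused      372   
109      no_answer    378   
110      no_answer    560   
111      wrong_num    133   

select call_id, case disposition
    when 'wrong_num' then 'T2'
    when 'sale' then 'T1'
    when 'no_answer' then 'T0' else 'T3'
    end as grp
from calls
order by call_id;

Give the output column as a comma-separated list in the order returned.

T0, T3, T1, T0, T3, T0, T1, T2, T3, T0, T0, T2

call_id=100: disposition='no_answer' → T0
call_id=101: ELSE → T3
call_id=102: disposition='sale' → T1
call_id=103: disposition='no_answer' → T0
call_id=104: ELSE → T3
call_id=105: disposition='no_answer' → T0
call_id=106: disposition='sale' → T1
call_id=107: disposition='wrong_num' → T2
call_id=108: ELSE → T3
call_id=109: disposition='no_answer' → T0
call_id=110: disposition='no_answer' → T0
call_id=111: disposition='wrong_num' → T2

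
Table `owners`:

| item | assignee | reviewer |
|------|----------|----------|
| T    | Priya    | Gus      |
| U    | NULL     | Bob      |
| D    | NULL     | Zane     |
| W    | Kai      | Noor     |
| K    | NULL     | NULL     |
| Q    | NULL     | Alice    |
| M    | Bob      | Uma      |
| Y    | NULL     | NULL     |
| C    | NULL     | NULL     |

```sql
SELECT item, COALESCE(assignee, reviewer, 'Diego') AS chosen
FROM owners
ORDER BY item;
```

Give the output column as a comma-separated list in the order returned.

Diego, Zane, Diego, Bob, Alice, Priya, Bob, Kai, Diego

item=C: assignee=NULL, reviewer=NULL, → literal Diego → Diego
item=D: assignee=NULL, reviewer=Zane → Zane
item=K: assignee=NULL, reviewer=NULL, → literal Diego → Diego
item=M: assignee=Bob → Bob
item=Q: assignee=NULL, reviewer=Alice → Alice
item=T: assignee=Priya → Priya
item=U: assignee=NULL, reviewer=Bob → Bob
item=W: assignee=Kai → Kai
item=Y: assignee=NULL, reviewer=NULL, → literal Diego → Diego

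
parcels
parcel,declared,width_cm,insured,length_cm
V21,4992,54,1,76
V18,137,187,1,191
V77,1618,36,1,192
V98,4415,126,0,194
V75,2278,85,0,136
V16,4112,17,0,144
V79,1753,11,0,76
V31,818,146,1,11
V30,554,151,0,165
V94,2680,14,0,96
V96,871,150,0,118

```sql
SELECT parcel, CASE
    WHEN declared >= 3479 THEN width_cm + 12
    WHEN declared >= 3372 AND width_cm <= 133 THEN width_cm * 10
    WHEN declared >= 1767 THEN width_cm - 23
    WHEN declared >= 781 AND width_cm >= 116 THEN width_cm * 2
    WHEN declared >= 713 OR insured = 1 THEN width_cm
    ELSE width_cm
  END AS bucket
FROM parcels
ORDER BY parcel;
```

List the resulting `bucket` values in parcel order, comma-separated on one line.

29, 187, 66, 151, 292, 62, 36, 11, -9, 300, 138

parcel=V16: declared >= 3479 → 29
parcel=V18: declared >= 713 OR insured = 1 → 187
parcel=V21: declared >= 3479 → 66
parcel=V30: ELSE → 151
parcel=V31: declared >= 781 AND width_cm >= 116 → 292
parcel=V75: declared >= 1767 → 62
parcel=V77: declared >= 713 OR insured = 1 → 36
parcel=V79: declared >= 713 OR insured = 1 → 11
parcel=V94: declared >= 1767 → -9
parcel=V96: declared >= 781 AND width_cm >= 116 → 300
parcel=V98: declared >= 3479 → 138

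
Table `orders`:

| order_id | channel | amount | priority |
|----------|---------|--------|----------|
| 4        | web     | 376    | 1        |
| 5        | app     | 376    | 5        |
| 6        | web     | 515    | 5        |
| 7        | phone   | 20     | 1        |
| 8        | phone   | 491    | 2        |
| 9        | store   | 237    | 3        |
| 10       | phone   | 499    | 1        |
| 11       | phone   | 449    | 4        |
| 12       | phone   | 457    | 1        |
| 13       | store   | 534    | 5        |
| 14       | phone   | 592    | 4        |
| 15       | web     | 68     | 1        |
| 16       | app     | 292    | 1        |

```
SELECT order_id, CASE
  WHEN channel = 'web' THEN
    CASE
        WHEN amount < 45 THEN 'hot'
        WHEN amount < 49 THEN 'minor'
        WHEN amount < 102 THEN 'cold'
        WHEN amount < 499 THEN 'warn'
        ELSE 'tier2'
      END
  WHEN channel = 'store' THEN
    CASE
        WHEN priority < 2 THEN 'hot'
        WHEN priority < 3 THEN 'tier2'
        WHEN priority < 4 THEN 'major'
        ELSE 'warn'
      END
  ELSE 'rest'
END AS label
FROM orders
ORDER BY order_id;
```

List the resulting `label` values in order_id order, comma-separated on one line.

warn, rest, tier2, rest, rest, major, rest, rest, rest, warn, rest, cold, rest

order_id=4: channel='web' → inner[amount < 499] → warn
order_id=5: channel='app' → outer ELSE → rest
order_id=6: channel='web' → inner[ELSE] → tier2
order_id=7: channel='phone' → outer ELSE → rest
order_id=8: channel='phone' → outer ELSE → rest
order_id=9: channel='store' → inner[priority < 4] → major
order_id=10: channel='phone' → outer ELSE → rest
order_id=11: channel='phone' → outer ELSE → rest
order_id=12: channel='phone' → outer ELSE → rest
order_id=13: channel='store' → inner[ELSE] → warn
order_id=14: channel='phone' → outer ELSE → rest
order_id=15: channel='web' → inner[amount < 102] → cold
order_id=16: channel='app' → outer ELSE → rest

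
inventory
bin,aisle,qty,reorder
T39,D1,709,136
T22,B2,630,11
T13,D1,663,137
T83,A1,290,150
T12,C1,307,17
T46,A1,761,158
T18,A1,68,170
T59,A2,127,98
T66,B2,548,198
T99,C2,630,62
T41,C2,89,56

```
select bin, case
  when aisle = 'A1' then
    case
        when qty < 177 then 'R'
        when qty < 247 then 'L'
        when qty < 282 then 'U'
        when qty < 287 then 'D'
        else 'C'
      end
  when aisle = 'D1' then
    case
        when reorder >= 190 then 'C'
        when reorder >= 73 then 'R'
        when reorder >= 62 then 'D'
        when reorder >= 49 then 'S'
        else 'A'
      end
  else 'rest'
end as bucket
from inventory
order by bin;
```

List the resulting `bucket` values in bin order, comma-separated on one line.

bin=T12: aisle='C1' → outer ELSE → rest
bin=T13: aisle='D1' → inner[reorder >= 73] → R
bin=T18: aisle='A1' → inner[qty < 177] → R
bin=T22: aisle='B2' → outer ELSE → rest
bin=T39: aisle='D1' → inner[reorder >= 73] → R
bin=T41: aisle='C2' → outer ELSE → rest
bin=T46: aisle='A1' → inner[ELSE] → C
bin=T59: aisle='A2' → outer ELSE → rest
bin=T66: aisle='B2' → outer ELSE → rest
bin=T83: aisle='A1' → inner[ELSE] → C
bin=T99: aisle='C2' → outer ELSE → rest

rest, R, R, rest, R, rest, C, rest, rest, C, rest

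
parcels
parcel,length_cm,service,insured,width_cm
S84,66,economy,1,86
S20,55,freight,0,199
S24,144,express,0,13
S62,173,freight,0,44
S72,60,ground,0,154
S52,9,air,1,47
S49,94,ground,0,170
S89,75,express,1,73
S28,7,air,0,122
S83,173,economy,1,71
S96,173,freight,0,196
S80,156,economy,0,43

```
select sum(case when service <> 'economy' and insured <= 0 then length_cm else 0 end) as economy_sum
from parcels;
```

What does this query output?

parcel=S84: ✗
parcel=S20: ✓ → 55
parcel=S24: ✓ → 144
parcel=S62: ✓ → 173
parcel=S72: ✓ → 60
parcel=S52: ✗
parcel=S49: ✓ → 94
parcel=S89: ✗
parcel=S28: ✓ → 7
parcel=S83: ✗
parcel=S96: ✓ → 173
parcel=S80: ✗
economy_sum = 55 + 144 + 173 + 60 + 94 + 7 + 173 = 706

706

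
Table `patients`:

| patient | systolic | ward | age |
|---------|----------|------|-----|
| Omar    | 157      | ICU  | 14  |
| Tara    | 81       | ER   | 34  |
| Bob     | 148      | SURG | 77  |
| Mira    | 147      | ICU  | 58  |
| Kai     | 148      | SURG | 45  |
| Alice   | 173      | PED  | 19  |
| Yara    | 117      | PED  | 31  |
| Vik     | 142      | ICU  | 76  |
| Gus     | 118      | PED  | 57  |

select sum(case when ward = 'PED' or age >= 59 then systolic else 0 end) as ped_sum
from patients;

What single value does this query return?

698

patient=Omar: ✗
patient=Tara: ✗
patient=Bob: ✓ → 148
patient=Mira: ✗
patient=Kai: ✗
patient=Alice: ✓ → 173
patient=Yara: ✓ → 117
patient=Vik: ✓ → 142
patient=Gus: ✓ → 118
ped_sum = 148 + 173 + 117 + 142 + 118 = 698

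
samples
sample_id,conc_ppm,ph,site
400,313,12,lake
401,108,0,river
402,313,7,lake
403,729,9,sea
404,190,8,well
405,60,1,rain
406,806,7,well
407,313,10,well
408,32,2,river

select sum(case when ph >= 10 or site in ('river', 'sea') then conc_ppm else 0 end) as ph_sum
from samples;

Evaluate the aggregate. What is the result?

1495

sample_id=400: ✓ → 313
sample_id=401: ✓ → 108
sample_id=402: ✗
sample_id=403: ✓ → 729
sample_id=404: ✗
sample_id=405: ✗
sample_id=406: ✗
sample_id=407: ✓ → 313
sample_id=408: ✓ → 32
ph_sum = 313 + 108 + 729 + 313 + 32 = 1495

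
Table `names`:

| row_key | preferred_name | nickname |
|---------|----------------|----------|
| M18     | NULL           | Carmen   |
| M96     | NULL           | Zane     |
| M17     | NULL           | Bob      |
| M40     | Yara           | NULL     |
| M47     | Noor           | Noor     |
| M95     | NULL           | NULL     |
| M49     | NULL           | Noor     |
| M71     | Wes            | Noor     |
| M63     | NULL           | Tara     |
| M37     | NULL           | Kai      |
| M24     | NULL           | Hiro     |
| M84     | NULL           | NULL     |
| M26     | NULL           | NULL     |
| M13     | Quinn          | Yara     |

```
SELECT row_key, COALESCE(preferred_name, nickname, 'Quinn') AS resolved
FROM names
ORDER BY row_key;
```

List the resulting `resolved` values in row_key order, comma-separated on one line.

row_key=M13: preferred_name=Quinn → Quinn
row_key=M17: preferred_name=NULL, nickname=Bob → Bob
row_key=M18: preferred_name=NULL, nickname=Carmen → Carmen
row_key=M24: preferred_name=NULL, nickname=Hiro → Hiro
row_key=M26: preferred_name=NULL, nickname=NULL, → literal Quinn → Quinn
row_key=M37: preferred_name=NULL, nickname=Kai → Kai
row_key=M40: preferred_name=Yara → Yara
row_key=M47: preferred_name=Noor → Noor
row_key=M49: preferred_name=NULL, nickname=Noor → Noor
row_key=M63: preferred_name=NULL, nickname=Tara → Tara
row_key=M71: preferred_name=Wes → Wes
row_key=M84: preferred_name=NULL, nickname=NULL, → literal Quinn → Quinn
row_key=M95: preferred_name=NULL, nickname=NULL, → literal Quinn → Quinn
row_key=M96: preferred_name=NULL, nickname=Zane → Zane

Quinn, Bob, Carmen, Hiro, Quinn, Kai, Yara, Noor, Noor, Tara, Wes, Quinn, Quinn, Zane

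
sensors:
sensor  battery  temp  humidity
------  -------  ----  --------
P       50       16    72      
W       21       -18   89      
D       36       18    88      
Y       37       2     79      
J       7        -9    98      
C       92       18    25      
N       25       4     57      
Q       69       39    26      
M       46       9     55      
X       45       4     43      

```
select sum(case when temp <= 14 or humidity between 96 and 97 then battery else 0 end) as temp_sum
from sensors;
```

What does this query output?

sensor=P: ✗
sensor=W: ✓ → 21
sensor=D: ✗
sensor=Y: ✓ → 37
sensor=J: ✓ → 7
sensor=C: ✗
sensor=N: ✓ → 25
sensor=Q: ✗
sensor=M: ✓ → 46
sensor=X: ✓ → 45
temp_sum = 21 + 37 + 7 + 25 + 46 + 45 = 181

181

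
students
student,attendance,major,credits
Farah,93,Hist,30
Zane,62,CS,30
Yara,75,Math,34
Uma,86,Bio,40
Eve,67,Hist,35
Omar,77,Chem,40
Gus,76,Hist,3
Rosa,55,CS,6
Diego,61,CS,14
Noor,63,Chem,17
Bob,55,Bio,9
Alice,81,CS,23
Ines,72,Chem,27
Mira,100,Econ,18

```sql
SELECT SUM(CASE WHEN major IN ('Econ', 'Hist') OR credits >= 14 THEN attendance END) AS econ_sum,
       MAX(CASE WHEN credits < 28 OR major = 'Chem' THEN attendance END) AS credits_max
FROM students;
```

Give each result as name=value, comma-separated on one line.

econ_sum=913, credits_max=100

[econ_sum: major IN ('Econ', 'Hist') OR credits >= 14]
student=Farah: ✓ → 93
student=Zane: ✓ → 62
student=Yara: ✓ → 75
student=Uma: ✓ → 86
student=Eve: ✓ → 67
student=Omar: ✓ → 77
student=Gus: ✓ → 76
student=Rosa: ✗
student=Diego: ✓ → 61
student=Noor: ✓ → 63
student=Bob: ✗
student=Alice: ✓ → 81
student=Ines: ✓ → 72
student=Mira: ✓ → 100
econ_sum = 93 + 62 + 75 + 86 + 67 + 77 + 76 + 61 + 63 + 81 + 72 + 100 = 913
—
[credits_max: credits < 28 OR major = 'Chem']
student=Farah: ✗
student=Zane: ✗
student=Yara: ✗
student=Uma: ✗
student=Eve: ✗
student=Omar: ✓ → 77
student=Gus: ✓ → 76
student=Rosa: ✓ → 55
student=Diego: ✓ → 61
student=Noor: ✓ → 63
student=Bob: ✓ → 55
student=Alice: ✓ → 81
student=Ines: ✓ → 72
student=Mira: ✓ → 100
credits_max = MAX(77, 76, 55, 61, 63, 55, 81, 72, 100) = 100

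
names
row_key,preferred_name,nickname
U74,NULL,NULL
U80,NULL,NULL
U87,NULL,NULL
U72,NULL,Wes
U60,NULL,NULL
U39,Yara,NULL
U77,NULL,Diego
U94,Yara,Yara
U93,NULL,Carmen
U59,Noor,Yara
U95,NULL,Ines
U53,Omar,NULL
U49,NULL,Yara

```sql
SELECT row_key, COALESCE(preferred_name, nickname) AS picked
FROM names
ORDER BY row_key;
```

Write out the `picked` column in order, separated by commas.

row_key=U39: preferred_name=Yara → Yara
row_key=U49: preferred_name=NULL, nickname=Yara → Yara
row_key=U53: preferred_name=Omar → Omar
row_key=U59: preferred_name=Noor → Noor
row_key=U60: preferred_name=NULL, nickname=NULL (all NULL) → NULL
row_key=U72: preferred_name=NULL, nickname=Wes → Wes
row_key=U74: preferred_name=NULL, nickname=NULL (all NULL) → NULL
row_key=U77: preferred_name=NULL, nickname=Diego → Diego
row_key=U80: preferred_name=NULL, nickname=NULL (all NULL) → NULL
row_key=U87: preferred_name=NULL, nickname=NULL (all NULL) → NULL
row_key=U93: preferred_name=NULL, nickname=Carmen → Carmen
row_key=U94: preferred_name=Yara → Yara
row_key=U95: preferred_name=NULL, nickname=Ines → Ines

Yara, Yara, Omar, Noor, NULL, Wes, NULL, Diego, NULL, NULL, Carmen, Yara, Ines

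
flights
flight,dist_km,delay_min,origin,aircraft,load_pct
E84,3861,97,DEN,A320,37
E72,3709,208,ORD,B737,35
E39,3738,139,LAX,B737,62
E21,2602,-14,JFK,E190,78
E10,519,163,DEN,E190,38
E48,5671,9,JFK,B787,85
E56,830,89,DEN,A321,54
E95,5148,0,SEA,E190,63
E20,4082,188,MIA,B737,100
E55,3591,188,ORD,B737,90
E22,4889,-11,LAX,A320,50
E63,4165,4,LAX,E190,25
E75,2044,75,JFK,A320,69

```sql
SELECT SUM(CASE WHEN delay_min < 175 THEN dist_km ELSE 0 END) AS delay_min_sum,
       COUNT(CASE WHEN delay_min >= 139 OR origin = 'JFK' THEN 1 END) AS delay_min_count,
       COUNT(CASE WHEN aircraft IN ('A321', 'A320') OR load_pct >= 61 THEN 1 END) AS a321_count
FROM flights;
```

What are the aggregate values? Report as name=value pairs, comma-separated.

delay_min_sum=33467, delay_min_count=8, a321_count=10

[delay_min_sum: delay_min < 175]
flight=E84: ✓ → 3861
flight=E72: ✗
flight=E39: ✓ → 3738
flight=E21: ✓ → 2602
flight=E10: ✓ → 519
flight=E48: ✓ → 5671
flight=E56: ✓ → 830
flight=E95: ✓ → 5148
flight=E20: ✗
flight=E55: ✗
flight=E22: ✓ → 4889
flight=E63: ✓ → 4165
flight=E75: ✓ → 2044
delay_min_sum = 3861 + 3738 + 2602 + 519 + 5671 + 830 + 5148 + 4889 + 4165 + 2044 = 33467
—
[delay_min_count: delay_min >= 139 OR origin = 'JFK']
flight=E84: ✗
flight=E72: ✓ → 1
flight=E39: ✓ → 1
flight=E21: ✓ → 1
flight=E10: ✓ → 1
flight=E48: ✓ → 1
flight=E56: ✗
flight=E95: ✗
flight=E20: ✓ → 1
flight=E55: ✓ → 1
flight=E22: ✗
flight=E63: ✗
flight=E75: ✓ → 1
delay_min_count = COUNT(1, 1, 1, 1, 1, 1, 1, 1) = 8
—
[a321_count: aircraft IN ('A321', 'A320') OR load_pct >= 61]
flight=E84: ✓ → 1
flight=E72: ✗
flight=E39: ✓ → 1
flight=E21: ✓ → 1
flight=E10: ✗
flight=E48: ✓ → 1
flight=E56: ✓ → 1
flight=E95: ✓ → 1
flight=E20: ✓ → 1
flight=E55: ✓ → 1
flight=E22: ✓ → 1
flight=E63: ✗
flight=E75: ✓ → 1
a321_count = COUNT(1, 1, 1, 1, 1, 1, 1, 1, 1, 1) = 10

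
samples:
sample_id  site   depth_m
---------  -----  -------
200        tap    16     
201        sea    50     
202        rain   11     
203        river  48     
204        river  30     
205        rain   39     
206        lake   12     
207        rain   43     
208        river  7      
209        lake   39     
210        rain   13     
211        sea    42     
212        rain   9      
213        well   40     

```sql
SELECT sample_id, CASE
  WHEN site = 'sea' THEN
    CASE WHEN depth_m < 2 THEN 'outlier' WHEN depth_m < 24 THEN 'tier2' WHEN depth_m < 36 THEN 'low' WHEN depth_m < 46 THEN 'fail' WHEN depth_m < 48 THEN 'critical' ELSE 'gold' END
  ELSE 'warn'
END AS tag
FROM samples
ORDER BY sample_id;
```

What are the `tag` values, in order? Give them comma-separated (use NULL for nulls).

warn, gold, warn, warn, warn, warn, warn, warn, warn, warn, warn, fail, warn, warn

sample_id=200: site='tap' → outer ELSE → warn
sample_id=201: site='sea' → inner[ELSE] → gold
sample_id=202: site='rain' → outer ELSE → warn
sample_id=203: site='river' → outer ELSE → warn
sample_id=204: site='river' → outer ELSE → warn
sample_id=205: site='rain' → outer ELSE → warn
sample_id=206: site='lake' → outer ELSE → warn
sample_id=207: site='rain' → outer ELSE → warn
sample_id=208: site='river' → outer ELSE → warn
sample_id=209: site='lake' → outer ELSE → warn
sample_id=210: site='rain' → outer ELSE → warn
sample_id=211: site='sea' → inner[depth_m < 46] → fail
sample_id=212: site='rain' → outer ELSE → warn
sample_id=213: site='well' → outer ELSE → warn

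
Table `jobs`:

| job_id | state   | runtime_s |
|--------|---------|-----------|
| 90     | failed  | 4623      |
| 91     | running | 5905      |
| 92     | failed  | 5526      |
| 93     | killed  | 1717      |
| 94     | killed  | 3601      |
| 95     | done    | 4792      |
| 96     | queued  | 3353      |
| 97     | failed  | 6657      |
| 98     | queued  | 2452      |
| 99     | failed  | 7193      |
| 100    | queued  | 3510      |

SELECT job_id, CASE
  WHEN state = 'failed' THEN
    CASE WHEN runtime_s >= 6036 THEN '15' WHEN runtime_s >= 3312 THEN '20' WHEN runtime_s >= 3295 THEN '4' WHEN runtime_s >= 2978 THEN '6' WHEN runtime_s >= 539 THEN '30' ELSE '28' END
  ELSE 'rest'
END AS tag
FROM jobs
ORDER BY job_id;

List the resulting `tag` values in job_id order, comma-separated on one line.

20, rest, 20, rest, rest, rest, rest, 15, rest, 15, rest

job_id=90: state='failed' → inner[runtime_s >= 3312] → 20
job_id=91: state='running' → outer ELSE → rest
job_id=92: state='failed' → inner[runtime_s >= 3312] → 20
job_id=93: state='killed' → outer ELSE → rest
job_id=94: state='killed' → outer ELSE → rest
job_id=95: state='done' → outer ELSE → rest
job_id=96: state='queued' → outer ELSE → rest
job_id=97: state='failed' → inner[runtime_s >= 6036] → 15
job_id=98: state='queued' → outer ELSE → rest
job_id=99: state='failed' → inner[runtime_s >= 6036] → 15
job_id=100: state='queued' → outer ELSE → rest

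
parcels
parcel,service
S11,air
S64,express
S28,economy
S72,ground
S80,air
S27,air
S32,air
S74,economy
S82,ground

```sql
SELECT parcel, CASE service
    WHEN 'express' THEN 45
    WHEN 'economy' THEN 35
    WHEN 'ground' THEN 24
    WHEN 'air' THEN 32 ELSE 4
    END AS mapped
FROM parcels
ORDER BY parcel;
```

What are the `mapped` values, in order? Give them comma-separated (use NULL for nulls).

parcel=S11: service='air' → 32
parcel=S27: service='air' → 32
parcel=S28: service='economy' → 35
parcel=S32: service='air' → 32
parcel=S64: service='express' → 45
parcel=S72: service='ground' → 24
parcel=S74: service='economy' → 35
parcel=S80: service='air' → 32
parcel=S82: service='ground' → 24

32, 32, 35, 32, 45, 24, 35, 32, 24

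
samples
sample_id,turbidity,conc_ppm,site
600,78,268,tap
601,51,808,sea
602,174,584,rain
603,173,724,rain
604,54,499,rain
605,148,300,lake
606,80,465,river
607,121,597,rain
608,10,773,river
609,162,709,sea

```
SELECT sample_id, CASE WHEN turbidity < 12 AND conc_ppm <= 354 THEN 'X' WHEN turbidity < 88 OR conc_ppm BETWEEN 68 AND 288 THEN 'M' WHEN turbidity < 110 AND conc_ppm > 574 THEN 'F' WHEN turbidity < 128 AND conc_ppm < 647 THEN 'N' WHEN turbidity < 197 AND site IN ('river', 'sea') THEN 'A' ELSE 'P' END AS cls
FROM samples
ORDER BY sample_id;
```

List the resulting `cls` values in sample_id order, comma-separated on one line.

sample_id=600: turbidity < 88 OR conc_ppm BETWEEN 68 AND 288 → M
sample_id=601: turbidity < 88 OR conc_ppm BETWEEN 68 AND 288 → M
sample_id=602: ELSE → P
sample_id=603: ELSE → P
sample_id=604: turbidity < 88 OR conc_ppm BETWEEN 68 AND 288 → M
sample_id=605: ELSE → P
sample_id=606: turbidity < 88 OR conc_ppm BETWEEN 68 AND 288 → M
sample_id=607: turbidity < 128 AND conc_ppm < 647 → N
sample_id=608: turbidity < 88 OR conc_ppm BETWEEN 68 AND 288 → M
sample_id=609: turbidity < 197 AND site IN ('river', 'sea') → A

M, M, P, P, M, P, M, N, M, A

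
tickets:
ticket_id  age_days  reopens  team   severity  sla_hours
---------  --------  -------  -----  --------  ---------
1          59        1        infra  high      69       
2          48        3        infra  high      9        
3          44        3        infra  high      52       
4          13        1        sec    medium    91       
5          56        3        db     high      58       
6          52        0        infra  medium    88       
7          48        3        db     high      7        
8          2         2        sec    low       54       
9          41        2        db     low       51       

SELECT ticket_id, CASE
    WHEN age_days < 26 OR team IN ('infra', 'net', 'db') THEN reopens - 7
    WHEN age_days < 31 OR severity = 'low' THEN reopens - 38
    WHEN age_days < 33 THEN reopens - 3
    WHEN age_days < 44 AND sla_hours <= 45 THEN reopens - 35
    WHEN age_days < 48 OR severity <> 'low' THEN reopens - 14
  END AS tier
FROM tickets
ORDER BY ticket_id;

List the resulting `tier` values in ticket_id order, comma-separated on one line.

ticket_id=1: age_days < 26 OR team IN ('infra', 'net', 'db') → -6
ticket_id=2: age_days < 26 OR team IN ('infra', 'net', 'db') → -4
ticket_id=3: age_days < 26 OR team IN ('infra', 'net', 'db') → -4
ticket_id=4: age_days < 26 OR team IN ('infra', 'net', 'db') → -6
ticket_id=5: age_days < 26 OR team IN ('infra', 'net', 'db') → -4
ticket_id=6: age_days < 26 OR team IN ('infra', 'net', 'db') → -7
ticket_id=7: age_days < 26 OR team IN ('infra', 'net', 'db') → -4
ticket_id=8: age_days < 26 OR team IN ('infra', 'net', 'db') → -5
ticket_id=9: age_days < 26 OR team IN ('infra', 'net', 'db') → -5

-6, -4, -4, -6, -4, -7, -4, -5, -5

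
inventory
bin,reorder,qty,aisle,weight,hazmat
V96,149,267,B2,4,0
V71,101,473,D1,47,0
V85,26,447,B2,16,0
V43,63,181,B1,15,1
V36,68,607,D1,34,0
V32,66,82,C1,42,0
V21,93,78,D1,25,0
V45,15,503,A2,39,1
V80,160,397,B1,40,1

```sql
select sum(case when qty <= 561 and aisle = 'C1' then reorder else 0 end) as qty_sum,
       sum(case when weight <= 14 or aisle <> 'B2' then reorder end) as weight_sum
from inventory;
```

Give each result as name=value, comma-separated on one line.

[qty_sum: qty <= 561 and aisle = 'C1']
bin=V96: ✗
bin=V71: ✗
bin=V85: ✗
bin=V43: ✗
bin=V36: ✗
bin=V32: ✓ → 66
bin=V21: ✗
bin=V45: ✗
bin=V80: ✗
qty_sum = 66
—
[weight_sum: weight <= 14 or aisle <> 'B2']
bin=V96: ✓ → 149
bin=V71: ✓ → 101
bin=V85: ✗
bin=V43: ✓ → 63
bin=V36: ✓ → 68
bin=V32: ✓ → 66
bin=V21: ✓ → 93
bin=V45: ✓ → 15
bin=V80: ✓ → 160
weight_sum = 149 + 101 + 63 + 68 + 66 + 93 + 15 + 160 = 715

qty_sum=66, weight_sum=715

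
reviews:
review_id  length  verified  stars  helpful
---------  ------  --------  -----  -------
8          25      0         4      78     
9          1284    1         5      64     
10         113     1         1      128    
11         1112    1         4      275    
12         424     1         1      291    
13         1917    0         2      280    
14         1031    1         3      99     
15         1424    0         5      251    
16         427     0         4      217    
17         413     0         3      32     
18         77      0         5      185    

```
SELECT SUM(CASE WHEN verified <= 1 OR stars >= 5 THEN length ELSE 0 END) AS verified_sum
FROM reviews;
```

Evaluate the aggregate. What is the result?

review_id=8: ✓ → 25
review_id=9: ✓ → 1284
review_id=10: ✓ → 113
review_id=11: ✓ → 1112
review_id=12: ✓ → 424
review_id=13: ✓ → 1917
review_id=14: ✓ → 1031
review_id=15: ✓ → 1424
review_id=16: ✓ → 427
review_id=17: ✓ → 413
review_id=18: ✓ → 77
verified_sum = 25 + 1284 + 113 + 1112 + 424 + 1917 + 1031 + 1424 + 427 + 413 + 77 = 8247

8247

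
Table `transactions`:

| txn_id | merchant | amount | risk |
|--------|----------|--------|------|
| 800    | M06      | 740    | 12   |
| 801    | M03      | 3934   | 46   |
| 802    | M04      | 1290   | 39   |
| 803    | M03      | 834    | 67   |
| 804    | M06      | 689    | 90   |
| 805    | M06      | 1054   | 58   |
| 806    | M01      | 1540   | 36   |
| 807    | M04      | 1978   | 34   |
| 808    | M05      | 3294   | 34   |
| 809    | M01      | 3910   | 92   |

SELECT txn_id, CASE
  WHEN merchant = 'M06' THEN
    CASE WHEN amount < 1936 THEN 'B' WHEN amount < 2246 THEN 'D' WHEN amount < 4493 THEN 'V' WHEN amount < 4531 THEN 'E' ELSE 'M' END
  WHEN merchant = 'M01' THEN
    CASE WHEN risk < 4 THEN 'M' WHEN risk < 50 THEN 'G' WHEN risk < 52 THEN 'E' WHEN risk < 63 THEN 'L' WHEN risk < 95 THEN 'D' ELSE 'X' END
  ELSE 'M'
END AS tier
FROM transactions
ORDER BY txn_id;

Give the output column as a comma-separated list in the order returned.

B, M, M, M, B, B, G, M, M, D

txn_id=800: merchant='M06' → inner[amount < 1936] → B
txn_id=801: merchant='M03' → outer ELSE → M
txn_id=802: merchant='M04' → outer ELSE → M
txn_id=803: merchant='M03' → outer ELSE → M
txn_id=804: merchant='M06' → inner[amount < 1936] → B
txn_id=805: merchant='M06' → inner[amount < 1936] → B
txn_id=806: merchant='M01' → inner[risk < 50] → G
txn_id=807: merchant='M04' → outer ELSE → M
txn_id=808: merchant='M05' → outer ELSE → M
txn_id=809: merchant='M01' → inner[risk < 95] → D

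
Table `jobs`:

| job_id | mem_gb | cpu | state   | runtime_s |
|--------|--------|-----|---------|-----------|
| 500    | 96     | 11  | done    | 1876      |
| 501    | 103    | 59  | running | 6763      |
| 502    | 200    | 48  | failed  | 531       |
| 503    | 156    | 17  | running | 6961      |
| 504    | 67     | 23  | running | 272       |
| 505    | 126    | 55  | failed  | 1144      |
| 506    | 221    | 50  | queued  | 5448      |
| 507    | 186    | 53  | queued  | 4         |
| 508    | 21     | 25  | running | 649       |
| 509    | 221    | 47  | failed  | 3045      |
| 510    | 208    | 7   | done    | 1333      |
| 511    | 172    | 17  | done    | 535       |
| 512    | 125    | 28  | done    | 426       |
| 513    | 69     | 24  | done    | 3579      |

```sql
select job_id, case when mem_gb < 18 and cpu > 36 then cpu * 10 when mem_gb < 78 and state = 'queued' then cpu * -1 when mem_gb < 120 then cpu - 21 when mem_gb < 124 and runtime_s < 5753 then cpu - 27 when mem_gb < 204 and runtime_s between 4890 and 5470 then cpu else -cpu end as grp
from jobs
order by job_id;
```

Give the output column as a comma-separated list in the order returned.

-10, 38, -48, -17, 2, -55, -50, -53, 4, -47, -7, -17, -28, 3

job_id=500: mem_gb < 120 → -10
job_id=501: mem_gb < 120 → 38
job_id=502: ELSE → -48
job_id=503: ELSE → -17
job_id=504: mem_gb < 120 → 2
job_id=505: ELSE → -55
job_id=506: ELSE → -50
job_id=507: ELSE → -53
job_id=508: mem_gb < 120 → 4
job_id=509: ELSE → -47
job_id=510: ELSE → -7
job_id=511: ELSE → -17
job_id=512: ELSE → -28
job_id=513: mem_gb < 120 → 3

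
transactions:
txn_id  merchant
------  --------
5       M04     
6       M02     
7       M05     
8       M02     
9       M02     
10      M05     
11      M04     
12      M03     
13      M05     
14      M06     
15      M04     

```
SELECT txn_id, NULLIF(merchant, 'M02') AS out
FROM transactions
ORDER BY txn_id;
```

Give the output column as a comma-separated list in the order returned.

M04, NULL, M05, NULL, NULL, M05, M04, M03, M05, M06, M04

txn_id=5: merchant=M04 vs M02: differ → M04
txn_id=6: merchant=M02 vs M02: equal → NULL
txn_id=7: merchant=M05 vs M02: differ → M05
txn_id=8: merchant=M02 vs M02: equal → NULL
txn_id=9: merchant=M02 vs M02: equal → NULL
txn_id=10: merchant=M05 vs M02: differ → M05
txn_id=11: merchant=M04 vs M02: differ → M04
txn_id=12: merchant=M03 vs M02: differ → M03
txn_id=13: merchant=M05 vs M02: differ → M05
txn_id=14: merchant=M06 vs M02: differ → M06
txn_id=15: merchant=M04 vs M02: differ → M04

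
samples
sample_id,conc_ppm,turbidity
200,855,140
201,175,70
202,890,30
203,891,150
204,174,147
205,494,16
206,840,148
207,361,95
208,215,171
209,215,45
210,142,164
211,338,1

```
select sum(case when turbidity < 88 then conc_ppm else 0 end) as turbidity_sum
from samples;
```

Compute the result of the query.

2112

sample_id=200: ✗
sample_id=201: ✓ → 175
sample_id=202: ✓ → 890
sample_id=203: ✗
sample_id=204: ✗
sample_id=205: ✓ → 494
sample_id=206: ✗
sample_id=207: ✗
sample_id=208: ✗
sample_id=209: ✓ → 215
sample_id=210: ✗
sample_id=211: ✓ → 338
turbidity_sum = 175 + 890 + 494 + 215 + 338 = 2112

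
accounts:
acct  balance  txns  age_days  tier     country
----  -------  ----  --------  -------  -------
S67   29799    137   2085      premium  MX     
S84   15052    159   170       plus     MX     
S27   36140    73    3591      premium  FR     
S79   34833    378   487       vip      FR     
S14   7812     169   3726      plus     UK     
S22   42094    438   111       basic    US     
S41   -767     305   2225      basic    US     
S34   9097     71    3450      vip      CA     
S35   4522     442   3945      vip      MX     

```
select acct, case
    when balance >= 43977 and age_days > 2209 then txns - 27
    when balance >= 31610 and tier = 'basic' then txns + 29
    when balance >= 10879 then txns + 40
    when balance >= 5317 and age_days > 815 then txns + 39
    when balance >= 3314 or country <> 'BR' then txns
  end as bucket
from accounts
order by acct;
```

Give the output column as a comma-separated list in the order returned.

208, 467, 113, 110, 442, 305, 177, 418, 199

acct=S14: balance >= 5317 and age_days > 815 → 208
acct=S22: balance >= 31610 and tier = 'basic' → 467
acct=S27: balance >= 10879 → 113
acct=S34: balance >= 5317 and age_days > 815 → 110
acct=S35: balance >= 3314 or country <> 'BR' → 442
acct=S41: balance >= 3314 or country <> 'BR' → 305
acct=S67: balance >= 10879 → 177
acct=S79: balance >= 10879 → 418
acct=S84: balance >= 10879 → 199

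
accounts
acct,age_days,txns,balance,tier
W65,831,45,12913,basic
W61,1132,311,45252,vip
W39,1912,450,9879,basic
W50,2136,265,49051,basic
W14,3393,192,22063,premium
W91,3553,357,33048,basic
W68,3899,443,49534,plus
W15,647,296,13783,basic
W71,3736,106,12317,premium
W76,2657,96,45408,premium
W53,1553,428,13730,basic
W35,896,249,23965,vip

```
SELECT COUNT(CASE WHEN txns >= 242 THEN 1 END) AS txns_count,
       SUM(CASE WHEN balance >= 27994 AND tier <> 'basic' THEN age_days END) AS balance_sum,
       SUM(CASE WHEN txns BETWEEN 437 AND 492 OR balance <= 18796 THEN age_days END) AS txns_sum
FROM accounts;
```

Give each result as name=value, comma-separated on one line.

txns_count=8, balance_sum=7688, txns_sum=12578

[txns_count: txns >= 242]
acct=W65: ✗
acct=W61: ✓ → 1
acct=W39: ✓ → 1
acct=W50: ✓ → 1
acct=W14: ✗
acct=W91: ✓ → 1
acct=W68: ✓ → 1
acct=W15: ✓ → 1
acct=W71: ✗
acct=W76: ✗
acct=W53: ✓ → 1
acct=W35: ✓ → 1
txns_count = COUNT(1, 1, 1, 1, 1, 1, 1, 1) = 8
—
[balance_sum: balance >= 27994 AND tier <> 'basic']
acct=W65: ✗
acct=W61: ✓ → 1132
acct=W39: ✗
acct=W50: ✗
acct=W14: ✗
acct=W91: ✗
acct=W68: ✓ → 3899
acct=W15: ✗
acct=W71: ✗
acct=W76: ✓ → 2657
acct=W53: ✗
acct=W35: ✗
balance_sum = 1132 + 3899 + 2657 = 7688
—
[txns_sum: txns BETWEEN 437 AND 492 OR balance <= 18796]
acct=W65: ✓ → 831
acct=W61: ✗
acct=W39: ✓ → 1912
acct=W50: ✗
acct=W14: ✗
acct=W91: ✗
acct=W68: ✓ → 3899
acct=W15: ✓ → 647
acct=W71: ✓ → 3736
acct=W76: ✗
acct=W53: ✓ → 1553
acct=W35: ✗
txns_sum = 831 + 1912 + 3899 + 647 + 3736 + 1553 = 12578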